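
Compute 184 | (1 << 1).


184 | (1 << 1) = 184 | 2 = 186

186


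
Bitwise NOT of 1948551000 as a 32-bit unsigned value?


~0b1110100001001001000011101011000 = 0b10001011110110110111100010100111 = 2346416295 (32-bit unsigned)

2346416295


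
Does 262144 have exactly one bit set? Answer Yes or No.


0b1000000000000000000. Only one bit set => Yes

Yes


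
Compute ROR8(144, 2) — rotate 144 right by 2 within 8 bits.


Rotate 0b10010000 right by 2 (8-bit) = 0b100100 = 36

36


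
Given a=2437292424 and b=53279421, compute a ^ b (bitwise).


2437292424 ^ 53279421 = 2456476469

2456476469


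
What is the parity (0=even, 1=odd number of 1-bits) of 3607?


0b111000010111 has 7 ones => parity 1

1


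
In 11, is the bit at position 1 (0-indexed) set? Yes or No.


0b1011, bit 1 = 1. Yes

Yes


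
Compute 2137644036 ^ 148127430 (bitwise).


0b1111111011010011101110000000100 ^ 0b1000110101000011111011000110 = 0b1110111101111011110001011000010 = 2008933058

2008933058


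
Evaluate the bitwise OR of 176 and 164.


0b10110000 | 0b10100100 = 0b10110100 = 180

180


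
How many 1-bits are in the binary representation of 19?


0b10011 has 3 set bits

3


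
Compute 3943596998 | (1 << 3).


3943596998 | (1 << 3) = 3943596998 | 8 = 3943597006

3943597006


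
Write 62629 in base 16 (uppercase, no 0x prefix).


62629 = F4A5 hex

F4A5


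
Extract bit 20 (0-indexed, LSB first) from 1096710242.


0b1000001010111100111100001100010, position 20 = 1

1


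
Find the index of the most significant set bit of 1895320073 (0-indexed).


0b1110000111110000100101000001001. Highest set bit at position 30

30


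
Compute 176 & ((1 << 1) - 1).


176 & 1 = 0

0


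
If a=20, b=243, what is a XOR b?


20 ^ 243 = 231

231


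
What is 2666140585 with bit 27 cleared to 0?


2666140585 & ~(1 << 27) = 2531922857

2531922857


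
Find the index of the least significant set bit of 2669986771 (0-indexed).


0b10011111001001001100001111010011. Lowest set bit at position 0

0


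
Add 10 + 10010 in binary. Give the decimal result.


10 + 10010 = 10100 = 20

20


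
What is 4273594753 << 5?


0b11111110101110011110000110000001 << 5 = 0b1111111010111001111000011000000100000 = 136755032096

136755032096


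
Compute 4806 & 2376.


0b1001011000110 & 0b100101001000 = 0b1000000 = 64

64


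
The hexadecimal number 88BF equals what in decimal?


88BF hex = 35007 decimal

35007


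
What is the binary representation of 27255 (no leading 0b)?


27255 = 110101001110111 in binary

110101001110111


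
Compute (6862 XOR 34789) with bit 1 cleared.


Step 1: 6862 ^ 34789 = 40235
Step 2: 40235 & ~(1 << 1) = 40233

40233


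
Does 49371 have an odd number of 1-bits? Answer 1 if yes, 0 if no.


0b1100000011011011 has 8 ones => parity 0

0


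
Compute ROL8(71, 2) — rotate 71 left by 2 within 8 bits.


Rotate 0b1000111 left by 2 (8-bit) = 0b11101 = 29

29


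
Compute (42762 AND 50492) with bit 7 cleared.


Step 1: 42762 & 50492 = 34056
Step 2: 34056 & ~(1 << 7) = 34056

34056


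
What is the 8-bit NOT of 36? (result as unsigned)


~0b100100 = 0b11011011 = 219 (8-bit unsigned)

219


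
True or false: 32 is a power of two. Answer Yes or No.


0b100000. Only one bit set => Yes

Yes


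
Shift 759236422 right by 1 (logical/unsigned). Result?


0b101101010000010000011101000110 >> 1 = 0b10110101000001000001110100011 = 379618211

379618211


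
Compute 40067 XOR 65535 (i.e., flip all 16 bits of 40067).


40067 ^ 65535 = 25468

25468


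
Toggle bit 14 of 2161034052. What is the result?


2161034052 ^ (1 << 14) = 2161034052 ^ 16384 = 2161017668

2161017668


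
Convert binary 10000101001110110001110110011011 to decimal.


10000101001110110001110110011011 in decimal = 2235243931

2235243931


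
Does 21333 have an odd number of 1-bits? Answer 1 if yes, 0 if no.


0b101001101010101 has 8 ones => parity 0

0


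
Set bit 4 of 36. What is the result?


36 | (1 << 4) = 36 | 16 = 52

52


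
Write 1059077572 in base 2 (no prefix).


1059077572 = 111111001000000011110111000100 in binary

111111001000000011110111000100


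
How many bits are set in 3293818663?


0b11000100010100111010111100100111 has 17 set bits

17


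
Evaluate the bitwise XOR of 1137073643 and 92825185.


0b1000011110001100101110111101011 ^ 0b101100010000110011001100001 = 0b1000110010011100011101110001010 = 1179532170

1179532170


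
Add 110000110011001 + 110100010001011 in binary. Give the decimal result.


110000110011001 + 110100010001011 = 1100101000100100 = 51748

51748


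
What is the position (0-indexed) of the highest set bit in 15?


0b1111. Highest set bit at position 3

3


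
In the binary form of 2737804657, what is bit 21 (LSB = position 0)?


0b10100011001011111001010101110001, position 21 = 1

1


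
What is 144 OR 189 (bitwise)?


0b10010000 | 0b10111101 = 0b10111101 = 189

189


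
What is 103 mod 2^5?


103 & 31 = 7

7


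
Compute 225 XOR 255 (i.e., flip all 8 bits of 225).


225 ^ 255 = 30

30


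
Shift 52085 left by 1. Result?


0b1100101101110101 << 1 = 0b11001011011101010 = 104170

104170


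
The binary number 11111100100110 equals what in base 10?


11111100100110 in decimal = 16166

16166


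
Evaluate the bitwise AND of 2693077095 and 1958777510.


0b10100000100001010001100001100111 & 0b1110100110000001001001010100110 = 0b100000100000000001000000100110 = 545263654

545263654


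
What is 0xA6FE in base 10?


A6FE hex = 42750 decimal

42750


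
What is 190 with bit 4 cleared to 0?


190 & ~(1 << 4) = 174

174


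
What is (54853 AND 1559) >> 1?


Step 1: 54853 & 1559 = 1541
Step 2: 1541 >> 1 = 770

770


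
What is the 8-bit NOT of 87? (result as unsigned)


~0b1010111 = 0b10101000 = 168 (8-bit unsigned)

168


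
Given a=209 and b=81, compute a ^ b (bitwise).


209 ^ 81 = 128

128


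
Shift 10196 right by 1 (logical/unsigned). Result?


0b10011111010100 >> 1 = 0b1001111101010 = 5098

5098


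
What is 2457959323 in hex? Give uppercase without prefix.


2457959323 = 92817B9B hex

92817B9B


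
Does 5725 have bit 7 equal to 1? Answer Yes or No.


0b1011001011101, bit 7 = 0. No

No


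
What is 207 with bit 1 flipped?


207 ^ (1 << 1) = 207 ^ 2 = 205

205


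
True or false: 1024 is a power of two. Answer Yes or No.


0b10000000000. Only one bit set => Yes

Yes


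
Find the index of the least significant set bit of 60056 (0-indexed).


0b1110101010011000. Lowest set bit at position 3

3


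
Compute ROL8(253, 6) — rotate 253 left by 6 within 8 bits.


Rotate 0b11111101 left by 6 (8-bit) = 0b1111111 = 127

127


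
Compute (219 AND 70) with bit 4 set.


Step 1: 219 & 70 = 66
Step 2: 66 | (1 << 4) = 66 | 16 = 82

82


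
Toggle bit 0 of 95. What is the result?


95 ^ (1 << 0) = 95 ^ 1 = 94

94


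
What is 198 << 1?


0b11000110 << 1 = 0b110001100 = 396

396


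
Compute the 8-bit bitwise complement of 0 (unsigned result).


~0b0 = 0b11111111 = 255 (8-bit unsigned)

255


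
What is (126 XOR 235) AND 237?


Step 1: 126 ^ 235 = 149
Step 2: 149 & 237 = 133

133


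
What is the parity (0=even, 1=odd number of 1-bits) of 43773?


0b1010101011111101 has 11 ones => parity 1

1


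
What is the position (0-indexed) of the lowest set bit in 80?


0b1010000. Lowest set bit at position 4

4


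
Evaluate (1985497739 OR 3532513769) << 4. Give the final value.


Step 1: 1985497739 | 3532513769 = 4141738987
Step 2: 4141738987 << 4 = 66267823792

66267823792


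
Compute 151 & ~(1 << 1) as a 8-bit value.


151 & ~(1 << 1) = 149

149


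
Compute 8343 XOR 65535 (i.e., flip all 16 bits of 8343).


8343 ^ 65535 = 57192

57192


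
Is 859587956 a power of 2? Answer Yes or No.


0b110011001111000100010101110100. Multiple bits set => No

No


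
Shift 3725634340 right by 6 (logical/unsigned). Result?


0b11011110000100001010101100100100 >> 6 = 0b11011110000100001010101100 = 58213036

58213036


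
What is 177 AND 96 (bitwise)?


0b10110001 & 0b1100000 = 0b100000 = 32

32


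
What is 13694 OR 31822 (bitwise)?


0b11010101111110 | 0b111110001001110 = 0b111110101111110 = 32126

32126


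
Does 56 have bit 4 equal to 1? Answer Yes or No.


0b111000, bit 4 = 1. Yes

Yes


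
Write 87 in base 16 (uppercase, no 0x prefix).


87 = 57 hex

57


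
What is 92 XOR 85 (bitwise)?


0b1011100 ^ 0b1010101 = 0b1001 = 9

9


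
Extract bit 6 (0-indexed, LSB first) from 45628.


0b1011001000111100, position 6 = 0

0


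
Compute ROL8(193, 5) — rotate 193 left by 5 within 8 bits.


Rotate 0b11000001 left by 5 (8-bit) = 0b111000 = 56

56


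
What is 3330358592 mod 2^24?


3330358592 & 16777215 = 8469824

8469824


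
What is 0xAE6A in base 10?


AE6A hex = 44650 decimal

44650


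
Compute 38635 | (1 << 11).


38635 | (1 << 11) = 38635 | 2048 = 40683

40683


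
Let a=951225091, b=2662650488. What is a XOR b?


951225091 ^ 2662650488 = 2785433979

2785433979


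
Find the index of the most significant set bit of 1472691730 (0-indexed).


0b1010111110001110111111000010010. Highest set bit at position 30

30


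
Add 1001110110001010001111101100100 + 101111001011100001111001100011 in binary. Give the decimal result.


1001110110001010001111101100100 + 101111001011100001111001100011 = 1111101111100110011110111000111 = 2113093063

2113093063


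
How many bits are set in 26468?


0b110011101100100 has 8 set bits

8


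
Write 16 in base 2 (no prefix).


16 = 10000 in binary

10000


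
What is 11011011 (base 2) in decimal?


11011011 in decimal = 219

219


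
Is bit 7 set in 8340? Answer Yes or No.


0b10000010010100, bit 7 = 1. Yes

Yes


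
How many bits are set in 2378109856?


0b10001101101111110001001110100000 has 16 set bits

16


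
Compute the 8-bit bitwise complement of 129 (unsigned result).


~0b10000001 = 0b1111110 = 126 (8-bit unsigned)

126


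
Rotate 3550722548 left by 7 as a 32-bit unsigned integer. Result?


Rotate 0b11010011101000111011100111110100 left by 7 (32-bit) = 0b11010001110111001111101001101001 = 3520920169

3520920169


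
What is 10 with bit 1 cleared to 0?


10 & ~(1 << 1) = 8

8


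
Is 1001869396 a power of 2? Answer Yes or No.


0b111011101101110101000001010100. Multiple bits set => No

No


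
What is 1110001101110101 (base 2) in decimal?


1110001101110101 in decimal = 58229

58229


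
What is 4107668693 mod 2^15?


4107668693 & 32767 = 3285

3285


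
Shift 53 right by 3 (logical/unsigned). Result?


0b110101 >> 3 = 0b110 = 6

6


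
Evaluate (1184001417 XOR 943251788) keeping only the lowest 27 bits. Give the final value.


Step 1: 1184001417 ^ 943251788 = 2125106373
Step 2: 2125106373 & 134217727 = 111840453

111840453


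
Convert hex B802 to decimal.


B802 hex = 47106 decimal

47106


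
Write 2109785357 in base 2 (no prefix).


2109785357 = 1111101110000001100010100001101 in binary

1111101110000001100010100001101


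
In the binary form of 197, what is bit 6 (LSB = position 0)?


0b11000101, position 6 = 1

1


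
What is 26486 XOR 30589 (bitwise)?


0b110011101110110 ^ 0b111011101111101 = 0b1000000001011 = 4107

4107


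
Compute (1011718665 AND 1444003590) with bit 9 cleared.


Step 1: 1011718665 & 1444003590 = 335649280
Step 2: 335649280 & ~(1 << 9) = 335648768

335648768


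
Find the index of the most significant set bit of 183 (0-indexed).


0b10110111. Highest set bit at position 7

7


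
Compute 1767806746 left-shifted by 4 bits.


0b1101001010111101001011100011010 << 4 = 0b11010010101111010010111000110100000 = 28284907936

28284907936


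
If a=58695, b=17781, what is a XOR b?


58695 ^ 17781 = 41010

41010


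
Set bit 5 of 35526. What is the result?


35526 | (1 << 5) = 35526 | 32 = 35558

35558


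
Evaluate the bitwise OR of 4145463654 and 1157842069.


0b11110111000101101100000101100110 | 0b1000101000000110100010010010101 = 0b11110111000101111100010111110111 = 4145530359

4145530359


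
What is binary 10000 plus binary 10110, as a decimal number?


10000 + 10110 = 100110 = 38

38


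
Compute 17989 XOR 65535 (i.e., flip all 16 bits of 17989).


17989 ^ 65535 = 47546

47546


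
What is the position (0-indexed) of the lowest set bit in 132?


0b10000100. Lowest set bit at position 2

2


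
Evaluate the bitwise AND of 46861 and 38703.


0b1011011100001101 & 0b1001011100101111 = 0b1001011100001101 = 38669

38669


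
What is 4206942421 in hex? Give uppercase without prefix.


4206942421 = FAC0D8D5 hex

FAC0D8D5


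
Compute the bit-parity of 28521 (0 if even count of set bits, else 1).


0b110111101101001 has 10 ones => parity 0

0


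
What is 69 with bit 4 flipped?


69 ^ (1 << 4) = 69 ^ 16 = 85

85


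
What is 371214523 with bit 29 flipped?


371214523 ^ (1 << 29) = 371214523 ^ 536870912 = 908085435

908085435


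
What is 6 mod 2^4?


6 & 15 = 6

6


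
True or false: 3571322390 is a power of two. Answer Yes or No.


0b11010100110111100000111000010110. Multiple bits set => No

No


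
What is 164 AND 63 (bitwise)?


0b10100100 & 0b111111 = 0b100100 = 36

36


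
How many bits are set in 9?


0b1001 has 2 set bits

2


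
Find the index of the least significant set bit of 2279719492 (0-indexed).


0b10000111111000011100001001000100. Lowest set bit at position 2

2


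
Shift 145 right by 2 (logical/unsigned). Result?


0b10010001 >> 2 = 0b100100 = 36

36


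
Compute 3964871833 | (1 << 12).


3964871833 | (1 << 12) = 3964871833 | 4096 = 3964875929

3964875929


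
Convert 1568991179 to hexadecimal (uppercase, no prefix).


1568991179 = 5D84E7CB hex

5D84E7CB


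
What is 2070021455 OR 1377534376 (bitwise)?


0b1111011011000100000010101001111 | 0b1010010000110111000000110101000 = 0b1111011011110111000010111101111 = 2071692783

2071692783


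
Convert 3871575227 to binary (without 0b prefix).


3871575227 = 11100110110000111000110010111011 in binary

11100110110000111000110010111011


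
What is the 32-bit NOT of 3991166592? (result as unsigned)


~0b11101101111001000101111010000000 = 0b10010000110111010000101111111 = 303800703 (32-bit unsigned)

303800703


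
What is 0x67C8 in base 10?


67C8 hex = 26568 decimal

26568


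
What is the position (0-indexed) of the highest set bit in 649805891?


0b100110101110110100000001000011. Highest set bit at position 29

29


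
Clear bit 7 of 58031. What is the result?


58031 & ~(1 << 7) = 57903

57903


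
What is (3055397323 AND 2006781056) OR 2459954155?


Step 1: 3055397323 & 2006781056 = 907872384
Step 2: 907872384 | 2459954155 = 3063933931

3063933931


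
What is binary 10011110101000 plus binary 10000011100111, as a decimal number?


10011110101000 + 10000011100111 = 100100010001111 = 18575

18575


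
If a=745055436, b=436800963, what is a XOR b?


745055436 ^ 436800963 = 912369935

912369935


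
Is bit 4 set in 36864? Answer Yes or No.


0b1001000000000000, bit 4 = 0. No

No


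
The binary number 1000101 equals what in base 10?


1000101 in decimal = 69

69


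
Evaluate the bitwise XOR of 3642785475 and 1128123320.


0b11011001001000000111111011000011 ^ 0b1000011001111011100101110111000 = 0b10011010000111011011010101111011 = 2585638267

2585638267


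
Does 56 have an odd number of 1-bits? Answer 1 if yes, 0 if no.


0b111000 has 3 ones => parity 1

1


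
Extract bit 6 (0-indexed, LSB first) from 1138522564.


0b1000011110111000111100111000100, position 6 = 1

1


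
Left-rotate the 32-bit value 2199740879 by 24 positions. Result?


Rotate 0b10000011000111010110000111001111 left by 24 (32-bit) = 0b11001111100000110001110101100001 = 3481476449

3481476449


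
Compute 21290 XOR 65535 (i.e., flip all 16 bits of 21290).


21290 ^ 65535 = 44245

44245


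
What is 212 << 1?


0b11010100 << 1 = 0b110101000 = 424

424


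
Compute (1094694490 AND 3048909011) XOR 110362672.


Step 1: 1094694490 & 3048909011 = 20619346
Step 2: 20619346 ^ 110362672 = 128884834

128884834


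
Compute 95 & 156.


0b1011111 & 0b10011100 = 0b11100 = 28

28


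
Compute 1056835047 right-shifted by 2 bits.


0b111110111111100000010111100111 >> 2 = 0b1111101111111000000101111001 = 264208761

264208761


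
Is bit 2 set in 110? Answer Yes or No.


0b1101110, bit 2 = 1. Yes

Yes


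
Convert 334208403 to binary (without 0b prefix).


334208403 = 10011111010111001110110010011 in binary

10011111010111001110110010011


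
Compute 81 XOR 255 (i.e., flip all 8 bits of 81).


81 ^ 255 = 174

174


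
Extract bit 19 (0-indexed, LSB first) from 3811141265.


0b11100011001010010110011010010001, position 19 = 1

1


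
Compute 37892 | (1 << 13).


37892 | (1 << 13) = 37892 | 8192 = 46084

46084


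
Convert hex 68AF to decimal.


68AF hex = 26799 decimal

26799


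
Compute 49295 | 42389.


0b1100000010001111 | 0b1010010110010101 = 0b1110010110011111 = 58783

58783


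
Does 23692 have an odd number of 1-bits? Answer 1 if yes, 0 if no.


0b101110010001100 has 7 ones => parity 1

1


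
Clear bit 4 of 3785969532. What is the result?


3785969532 & ~(1 << 4) = 3785969516

3785969516


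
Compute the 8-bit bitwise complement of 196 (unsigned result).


~0b11000100 = 0b111011 = 59 (8-bit unsigned)

59


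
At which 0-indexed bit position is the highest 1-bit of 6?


0b110. Highest set bit at position 2

2


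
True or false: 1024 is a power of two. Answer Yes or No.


0b10000000000. Only one bit set => Yes

Yes


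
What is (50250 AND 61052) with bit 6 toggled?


Step 1: 50250 & 61052 = 50248
Step 2: 50248 ^ (1 << 6) = 50248 ^ 64 = 50184

50184


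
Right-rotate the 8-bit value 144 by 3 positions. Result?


Rotate 0b10010000 right by 3 (8-bit) = 0b10010 = 18

18


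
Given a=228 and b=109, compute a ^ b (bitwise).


228 ^ 109 = 137

137


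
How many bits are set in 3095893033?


0b10111000100001111001010000101001 has 14 set bits

14


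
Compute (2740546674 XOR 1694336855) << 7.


Step 1: 2740546674 ^ 1694336855 = 3349474085
Step 2: 3349474085 << 7 = 428732682880

428732682880


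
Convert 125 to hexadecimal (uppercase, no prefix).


125 = 7D hex

7D


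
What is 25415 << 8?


0b110001101000111 << 8 = 0b11000110100011100000000 = 6506240

6506240


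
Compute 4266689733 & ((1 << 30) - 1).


4266689733 & 1073741823 = 1045464261

1045464261


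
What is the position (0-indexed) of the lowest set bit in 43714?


0b1010101011000010. Lowest set bit at position 1

1


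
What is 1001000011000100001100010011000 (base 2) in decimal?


1001000011000100001100010011000 in decimal = 1214388376

1214388376


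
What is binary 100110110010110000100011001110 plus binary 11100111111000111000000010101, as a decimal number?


100110110010110000100011001110 + 11100111111000111000000010101 = 1000011110001110111100011100011 = 1137146083

1137146083


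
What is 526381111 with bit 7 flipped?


526381111 ^ (1 << 7) = 526381111 ^ 128 = 526381239

526381239


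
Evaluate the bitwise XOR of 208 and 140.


0b11010000 ^ 0b10001100 = 0b1011100 = 92

92


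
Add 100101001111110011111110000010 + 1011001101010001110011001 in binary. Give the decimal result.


100101001111110011111110000010 + 1011001101010001110011001 = 100110101001011110001100011011 = 648405787

648405787


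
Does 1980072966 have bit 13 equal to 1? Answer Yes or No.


0b1110110000001011000010000000110, bit 13 = 0. No

No


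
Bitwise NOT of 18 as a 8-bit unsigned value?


~0b10010 = 0b11101101 = 237 (8-bit unsigned)

237


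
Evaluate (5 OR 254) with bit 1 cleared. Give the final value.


Step 1: 5 | 254 = 255
Step 2: 255 & ~(1 << 1) = 253

253


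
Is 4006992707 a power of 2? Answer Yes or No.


0b11101110110101011101101101000011. Multiple bits set => No

No


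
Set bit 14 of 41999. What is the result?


41999 | (1 << 14) = 41999 | 16384 = 58383

58383


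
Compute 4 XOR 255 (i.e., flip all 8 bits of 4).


4 ^ 255 = 251

251


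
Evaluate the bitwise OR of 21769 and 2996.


0b101010100001001 | 0b101110110100 = 0b101111110111101 = 24509

24509


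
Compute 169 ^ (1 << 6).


169 ^ (1 << 6) = 169 ^ 64 = 233

233


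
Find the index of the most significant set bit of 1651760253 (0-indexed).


0b1100010011100111101110001111101. Highest set bit at position 30

30


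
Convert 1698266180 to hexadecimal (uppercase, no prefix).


1698266180 = 65397C44 hex

65397C44


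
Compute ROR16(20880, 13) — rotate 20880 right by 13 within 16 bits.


Rotate 0b101000110010000 right by 13 (16-bit) = 0b1000110010000010 = 35970

35970


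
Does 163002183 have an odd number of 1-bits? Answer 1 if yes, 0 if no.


0b1001101101110011011101000111 has 17 ones => parity 1

1


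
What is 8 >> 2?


0b1000 >> 2 = 0b10 = 2

2


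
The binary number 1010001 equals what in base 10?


1010001 in decimal = 81

81


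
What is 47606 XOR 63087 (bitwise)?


0b1011100111110110 ^ 0b1111011001101111 = 0b100111110011001 = 20377

20377


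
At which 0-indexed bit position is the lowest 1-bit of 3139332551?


0b10111011000111100110100111000111. Lowest set bit at position 0

0


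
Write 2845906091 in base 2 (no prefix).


2845906091 = 10101001101000010001010010101011 in binary

10101001101000010001010010101011


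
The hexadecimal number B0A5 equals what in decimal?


B0A5 hex = 45221 decimal

45221


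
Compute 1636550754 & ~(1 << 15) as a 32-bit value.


1636550754 & ~(1 << 15) = 1636517986

1636517986


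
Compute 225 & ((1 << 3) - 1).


225 & 7 = 1

1


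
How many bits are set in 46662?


0b1011011001000110 has 8 set bits

8


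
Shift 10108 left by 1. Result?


0b10011101111100 << 1 = 0b100111011111000 = 20216

20216


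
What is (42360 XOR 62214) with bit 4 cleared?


Step 1: 42360 ^ 62214 = 22142
Step 2: 22142 & ~(1 << 4) = 22126

22126


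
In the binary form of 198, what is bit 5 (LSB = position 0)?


0b11000110, position 5 = 0

0


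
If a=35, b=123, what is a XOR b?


35 ^ 123 = 88

88


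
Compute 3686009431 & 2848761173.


0b11011011101101000000101001010111 & 0b10101001110011001010010101010101 = 0b10001001100001000000000001010101 = 2307129429

2307129429


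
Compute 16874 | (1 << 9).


16874 | (1 << 9) = 16874 | 512 = 17386

17386


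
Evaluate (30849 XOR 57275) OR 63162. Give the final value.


Step 1: 30849 ^ 57275 = 42810
Step 2: 42810 | 63162 = 63418

63418


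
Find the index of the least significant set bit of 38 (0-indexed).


0b100110. Lowest set bit at position 1

1


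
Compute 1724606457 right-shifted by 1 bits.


0b1100110110010110110011111111001 >> 1 = 0b110011011001011011001111111100 = 862303228

862303228


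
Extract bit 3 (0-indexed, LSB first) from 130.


0b10000010, position 3 = 0

0


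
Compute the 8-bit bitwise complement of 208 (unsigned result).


~0b11010000 = 0b101111 = 47 (8-bit unsigned)

47


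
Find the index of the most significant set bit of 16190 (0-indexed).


0b11111100111110. Highest set bit at position 13

13


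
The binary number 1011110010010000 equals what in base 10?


1011110010010000 in decimal = 48272

48272


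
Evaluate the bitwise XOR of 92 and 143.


0b1011100 ^ 0b10001111 = 0b11010011 = 211

211


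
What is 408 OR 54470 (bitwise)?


0b110011000 | 0b1101010011000110 = 0b1101010111011110 = 54750

54750


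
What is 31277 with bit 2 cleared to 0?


31277 & ~(1 << 2) = 31273

31273


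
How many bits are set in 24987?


0b110000110011011 has 8 set bits

8


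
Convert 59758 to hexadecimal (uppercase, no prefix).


59758 = E96E hex

E96E


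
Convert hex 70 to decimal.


70 hex = 112 decimal

112


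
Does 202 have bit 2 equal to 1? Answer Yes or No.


0b11001010, bit 2 = 0. No

No


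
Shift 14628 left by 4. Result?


0b11100100100100 << 4 = 0b111001001001000000 = 234048

234048


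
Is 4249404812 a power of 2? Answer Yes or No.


0b11111101010010001100010110001100. Multiple bits set => No

No


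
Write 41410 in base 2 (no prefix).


41410 = 1010000111000010 in binary

1010000111000010


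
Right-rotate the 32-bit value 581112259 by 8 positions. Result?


Rotate 0b100010101000110001000111000011 right by 8 (32-bit) = 0b11000011001000101010001100010001 = 3273827089

3273827089


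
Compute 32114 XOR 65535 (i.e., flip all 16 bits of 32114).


32114 ^ 65535 = 33421

33421


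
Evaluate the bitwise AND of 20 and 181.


0b10100 & 0b10110101 = 0b10100 = 20

20


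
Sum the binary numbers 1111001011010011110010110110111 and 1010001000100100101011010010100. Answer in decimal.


1111001011010011110010110110111 + 1010001000100100101011010010100 = 11001010011111000011110001001011 = 3397139531

3397139531


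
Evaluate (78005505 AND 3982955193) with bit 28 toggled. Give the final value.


Step 1: 78005505 & 3982955193 = 69599233
Step 2: 69599233 ^ (1 << 28) = 69599233 ^ 268435456 = 338034689

338034689


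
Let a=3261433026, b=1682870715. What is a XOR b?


3261433026 ^ 1682870715 = 2787841401

2787841401


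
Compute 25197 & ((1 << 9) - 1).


25197 & 511 = 109

109


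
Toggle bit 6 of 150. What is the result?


150 ^ (1 << 6) = 150 ^ 64 = 214

214


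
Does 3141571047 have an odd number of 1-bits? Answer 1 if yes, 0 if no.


0b10111011010000001001000111100111 has 16 ones => parity 0

0


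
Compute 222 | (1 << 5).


222 | (1 << 5) = 222 | 32 = 254

254


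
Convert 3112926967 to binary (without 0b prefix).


3112926967 = 10111001100010110111111011110111 in binary

10111001100010110111111011110111


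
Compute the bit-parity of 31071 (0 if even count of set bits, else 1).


0b111100101011111 has 11 ones => parity 1

1


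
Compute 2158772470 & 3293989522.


0b10000000101011000100000011110110 & 0b11000100010101100100101010010010 = 0b10000000000001000100000010010010 = 2147762322

2147762322


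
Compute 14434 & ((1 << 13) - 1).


14434 & 8191 = 6242

6242


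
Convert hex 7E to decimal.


7E hex = 126 decimal

126


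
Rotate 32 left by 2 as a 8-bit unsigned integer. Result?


Rotate 0b100000 left by 2 (8-bit) = 0b10000000 = 128

128


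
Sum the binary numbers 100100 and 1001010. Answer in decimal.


100100 + 1001010 = 1101110 = 110

110


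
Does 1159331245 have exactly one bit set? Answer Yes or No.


0b1000101000110011111110110101101. Multiple bits set => No

No


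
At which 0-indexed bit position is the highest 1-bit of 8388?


0b10000011000100. Highest set bit at position 13

13


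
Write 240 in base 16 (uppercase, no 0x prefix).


240 = F0 hex

F0


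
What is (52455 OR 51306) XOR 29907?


Step 1: 52455 | 51306 = 52463
Step 2: 52463 ^ 29907 = 47164

47164


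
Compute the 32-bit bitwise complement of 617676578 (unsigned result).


~0b100100110100001111111100100010 = 0b11011011001011110000000011011101 = 3677290717 (32-bit unsigned)

3677290717


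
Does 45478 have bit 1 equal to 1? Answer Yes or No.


0b1011000110100110, bit 1 = 1. Yes

Yes


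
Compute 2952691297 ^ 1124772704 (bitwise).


0b10101111111111100111111001100001 ^ 0b1000011000010101010101101100000 = 0b11101100111101001101010100000001 = 3975468289

3975468289


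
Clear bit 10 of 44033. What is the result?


44033 & ~(1 << 10) = 43009

43009


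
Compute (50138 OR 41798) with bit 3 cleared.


Step 1: 50138 | 41798 = 58334
Step 2: 58334 & ~(1 << 3) = 58326

58326


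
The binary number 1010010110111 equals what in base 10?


1010010110111 in decimal = 5303

5303


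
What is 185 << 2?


0b10111001 << 2 = 0b1011100100 = 740

740


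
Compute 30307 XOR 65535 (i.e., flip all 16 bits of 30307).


30307 ^ 65535 = 35228

35228


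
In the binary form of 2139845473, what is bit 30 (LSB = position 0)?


0b1111111100010110111001101100001, position 30 = 1

1


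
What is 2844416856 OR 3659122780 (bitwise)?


0b10101001100010100101101101011000 | 0b11011010000110011100100001011100 = 0b11111011100110111101101101011100 = 4221295452

4221295452


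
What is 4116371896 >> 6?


0b11110101010110101101100110111000 >> 6 = 0b11110101010110101101100110 = 64318310

64318310


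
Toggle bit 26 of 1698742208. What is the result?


1698742208 ^ (1 << 26) = 1698742208 ^ 67108864 = 1631633344

1631633344


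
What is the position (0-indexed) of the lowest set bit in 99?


0b1100011. Lowest set bit at position 0

0


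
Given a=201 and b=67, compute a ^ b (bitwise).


201 ^ 67 = 138

138


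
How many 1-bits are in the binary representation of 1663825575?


0b1100011001010111111011010100111 has 19 set bits

19


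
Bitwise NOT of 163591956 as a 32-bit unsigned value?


~0b1001110000000011011100010100 = 0b11110110001111111100100011101011 = 4131375339 (32-bit unsigned)

4131375339


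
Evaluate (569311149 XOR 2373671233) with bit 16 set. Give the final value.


Step 1: 569311149 ^ 2373671233 = 2895488748
Step 2: 2895488748 | (1 << 16) = 2895488748 | 65536 = 2895488748

2895488748


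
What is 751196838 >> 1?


0b101100110001100101101010100110 >> 1 = 0b10110011000110010110101010011 = 375598419

375598419


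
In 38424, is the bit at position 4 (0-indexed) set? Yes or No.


0b1001011000011000, bit 4 = 1. Yes

Yes


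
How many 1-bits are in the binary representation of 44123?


0b1010110001011011 has 9 set bits

9


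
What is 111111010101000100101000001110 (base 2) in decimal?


111111010101000100101000001110 in decimal = 1062488590

1062488590


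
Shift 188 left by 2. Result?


0b10111100 << 2 = 0b1011110000 = 752

752


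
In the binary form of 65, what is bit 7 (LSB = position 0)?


0b1000001, position 7 = 0

0


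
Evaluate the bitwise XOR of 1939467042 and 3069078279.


0b1110011100110011110101100100010 ^ 0b10110110111011100110101100000111 = 0b11000101011101111000000000100101 = 3312943141

3312943141


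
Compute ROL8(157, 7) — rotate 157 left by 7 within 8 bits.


Rotate 0b10011101 left by 7 (8-bit) = 0b11001110 = 206

206


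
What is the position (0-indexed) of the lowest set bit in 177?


0b10110001. Lowest set bit at position 0

0


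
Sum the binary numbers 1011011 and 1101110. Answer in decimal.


1011011 + 1101110 = 11001001 = 201

201


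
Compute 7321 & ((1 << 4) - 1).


7321 & 15 = 9

9


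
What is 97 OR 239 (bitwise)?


0b1100001 | 0b11101111 = 0b11101111 = 239

239


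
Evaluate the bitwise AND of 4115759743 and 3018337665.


0b11110101010100011000001001111111 & 0b10110011111010000010110110000001 = 0b10110001010000000000000000000001 = 2973761537

2973761537


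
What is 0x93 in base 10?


93 hex = 147 decimal

147


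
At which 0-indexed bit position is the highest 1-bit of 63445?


0b1111011111010101. Highest set bit at position 15

15


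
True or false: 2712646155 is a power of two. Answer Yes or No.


0b10100001101011111011001000001011. Multiple bits set => No

No


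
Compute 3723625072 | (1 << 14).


3723625072 | (1 << 14) = 3723625072 | 16384 = 3723641456

3723641456


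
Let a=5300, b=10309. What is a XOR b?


5300 ^ 10309 = 15601

15601


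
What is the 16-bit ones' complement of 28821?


28821 ^ 65535 = 36714

36714


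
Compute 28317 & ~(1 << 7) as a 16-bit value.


28317 & ~(1 << 7) = 28189

28189


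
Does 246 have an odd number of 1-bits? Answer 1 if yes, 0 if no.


0b11110110 has 6 ones => parity 0

0


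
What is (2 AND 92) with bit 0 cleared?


Step 1: 2 & 92 = 0
Step 2: 0 & ~(1 << 0) = 0

0


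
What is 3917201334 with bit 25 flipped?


3917201334 ^ (1 << 25) = 3917201334 ^ 33554432 = 3950755766

3950755766


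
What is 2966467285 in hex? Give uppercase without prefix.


2966467285 = B0D0B2D5 hex

B0D0B2D5


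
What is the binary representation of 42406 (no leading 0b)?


42406 = 1010010110100110 in binary

1010010110100110


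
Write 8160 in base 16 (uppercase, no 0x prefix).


8160 = 1FE0 hex

1FE0


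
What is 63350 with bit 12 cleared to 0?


63350 & ~(1 << 12) = 59254

59254


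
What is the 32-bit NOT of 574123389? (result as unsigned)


~0b100010001110000110110101111101 = 0b11011101110001111001001010000010 = 3720843906 (32-bit unsigned)

3720843906


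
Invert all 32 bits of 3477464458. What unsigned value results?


3477464458 ^ 4294967295 = 817502837

817502837


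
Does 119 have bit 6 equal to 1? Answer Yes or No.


0b1110111, bit 6 = 1. Yes

Yes


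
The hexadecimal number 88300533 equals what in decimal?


88300533 hex = 2284848435 decimal

2284848435


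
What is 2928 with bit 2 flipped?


2928 ^ (1 << 2) = 2928 ^ 4 = 2932

2932


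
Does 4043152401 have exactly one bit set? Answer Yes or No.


0b11110000111111011001110000010001. Multiple bits set => No

No


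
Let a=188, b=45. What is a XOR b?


188 ^ 45 = 145

145


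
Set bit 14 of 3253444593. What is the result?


3253444593 | (1 << 14) = 3253444593 | 16384 = 3253460977

3253460977


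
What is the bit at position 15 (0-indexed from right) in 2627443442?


0b10011100100110111001101011110010, position 15 = 1

1


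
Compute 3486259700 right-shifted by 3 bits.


0b11001111110011000001100111110100 >> 3 = 0b11001111110011000001100111110 = 435782462

435782462


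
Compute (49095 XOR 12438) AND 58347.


Step 1: 49095 ^ 12438 = 36689
Step 2: 36689 & 58347 = 33601

33601


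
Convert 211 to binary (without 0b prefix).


211 = 11010011 in binary

11010011


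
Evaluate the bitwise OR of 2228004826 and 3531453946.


0b10000100110011001010011111011010 | 0b11010010011111011011010111111010 = 0b11010110111111011011011111111010 = 3606951930

3606951930


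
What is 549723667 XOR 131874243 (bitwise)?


0b100000110001000001111000010011 ^ 0b111110111000011110111000011 = 0b100111000110000010001111010000 = 655893456

655893456


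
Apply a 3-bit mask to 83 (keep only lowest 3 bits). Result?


83 & 7 = 3

3


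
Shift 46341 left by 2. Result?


0b1011010100000101 << 2 = 0b101101010000010100 = 185364

185364


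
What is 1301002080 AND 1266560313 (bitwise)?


0b1001101100010111011011101100000 & 0b1001011011111100010110100111001 = 0b1001001000010100010010100100000 = 1225401632

1225401632


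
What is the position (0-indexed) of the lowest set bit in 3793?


0b111011010001. Lowest set bit at position 0

0


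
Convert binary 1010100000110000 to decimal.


1010100000110000 in decimal = 43056

43056


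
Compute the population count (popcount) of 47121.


0b1011100000010001 has 6 set bits

6


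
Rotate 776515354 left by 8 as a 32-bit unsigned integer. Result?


Rotate 0b101110010010001010111100011010 left by 8 (32-bit) = 0b1001000101011110001101000101110 = 1219435054

1219435054


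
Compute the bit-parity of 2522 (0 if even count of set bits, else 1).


0b100111011010 has 7 ones => parity 1

1


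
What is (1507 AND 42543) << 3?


Step 1: 1507 & 42543 = 1059
Step 2: 1059 << 3 = 8472

8472


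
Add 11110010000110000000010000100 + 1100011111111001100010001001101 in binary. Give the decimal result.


11110010000110000000010000100 + 1100011111111001100010001001101 = 10000010001111111100010011010001 = 2185217233

2185217233


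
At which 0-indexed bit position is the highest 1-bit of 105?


0b1101001. Highest set bit at position 6

6


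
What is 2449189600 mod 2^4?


2449189600 & 15 = 0

0


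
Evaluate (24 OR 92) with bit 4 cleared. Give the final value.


Step 1: 24 | 92 = 92
Step 2: 92 & ~(1 << 4) = 76

76


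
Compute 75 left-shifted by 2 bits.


0b1001011 << 2 = 0b100101100 = 300

300


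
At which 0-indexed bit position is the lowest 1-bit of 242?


0b11110010. Lowest set bit at position 1

1


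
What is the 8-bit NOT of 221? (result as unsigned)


~0b11011101 = 0b100010 = 34 (8-bit unsigned)

34


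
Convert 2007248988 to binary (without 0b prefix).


2007248988 = 1110111101001000011000001011100 in binary

1110111101001000011000001011100


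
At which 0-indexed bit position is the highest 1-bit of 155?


0b10011011. Highest set bit at position 7

7


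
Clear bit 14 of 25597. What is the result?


25597 & ~(1 << 14) = 9213

9213


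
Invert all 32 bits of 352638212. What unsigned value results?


352638212 ^ 4294967295 = 3942329083

3942329083


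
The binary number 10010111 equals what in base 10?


10010111 in decimal = 151

151


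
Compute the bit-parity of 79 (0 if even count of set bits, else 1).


0b1001111 has 5 ones => parity 1

1


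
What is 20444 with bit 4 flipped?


20444 ^ (1 << 4) = 20444 ^ 16 = 20428

20428


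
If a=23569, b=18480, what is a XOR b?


23569 ^ 18480 = 5153

5153


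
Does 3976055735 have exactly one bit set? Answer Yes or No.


0b11101100111111011100101110110111. Multiple bits set => No

No


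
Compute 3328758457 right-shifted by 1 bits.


0b11000110011010001101001010111001 >> 1 = 0b1100011001101000110100101011100 = 1664379228

1664379228


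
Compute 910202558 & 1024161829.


0b110110010000001001011010111110 & 0b111101000010110111100000100101 = 0b110100000000000001000000100100 = 872419364

872419364


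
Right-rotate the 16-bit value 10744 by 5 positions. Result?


Rotate 0b10100111111000 right by 5 (16-bit) = 0b1100000101001111 = 49487

49487


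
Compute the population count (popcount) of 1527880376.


0b1011011000100011001101010111000 has 15 set bits

15


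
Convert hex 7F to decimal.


7F hex = 127 decimal

127


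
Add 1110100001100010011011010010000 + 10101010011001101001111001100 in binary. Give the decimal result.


1110100001100010011011010010000 + 10101010011001101001111001100 = 10001001011111100000101001011100 = 2306738780

2306738780


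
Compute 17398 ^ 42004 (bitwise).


0b100001111110110 ^ 0b1010010000010100 = 0b1110011111100010 = 59362

59362


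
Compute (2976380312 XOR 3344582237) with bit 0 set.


Step 1: 2976380312 ^ 3344582237 = 1983755205
Step 2: 1983755205 | (1 << 0) = 1983755205 | 1 = 1983755205

1983755205


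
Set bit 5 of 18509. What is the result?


18509 | (1 << 5) = 18509 | 32 = 18541

18541
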